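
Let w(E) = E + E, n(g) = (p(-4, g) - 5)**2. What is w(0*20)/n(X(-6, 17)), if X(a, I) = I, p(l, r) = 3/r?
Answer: 0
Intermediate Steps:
n(g) = (-5 + 3/g)**2 (n(g) = (3/g - 5)**2 = (-5 + 3/g)**2)
w(E) = 2*E
w(0*20)/n(X(-6, 17)) = (2*(0*20))/(((-3 + 5*17)**2/17**2)) = (2*0)/(((-3 + 85)**2/289)) = 0/(((1/289)*82**2)) = 0/(((1/289)*6724)) = 0/(6724/289) = 0*(289/6724) = 0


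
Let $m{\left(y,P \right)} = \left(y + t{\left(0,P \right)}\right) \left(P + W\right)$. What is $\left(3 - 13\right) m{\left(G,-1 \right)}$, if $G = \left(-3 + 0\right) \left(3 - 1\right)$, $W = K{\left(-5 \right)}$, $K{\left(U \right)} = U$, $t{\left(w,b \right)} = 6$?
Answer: $0$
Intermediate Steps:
$W = -5$
$G = -6$ ($G = \left(-3\right) 2 = -6$)
$m{\left(y,P \right)} = \left(-5 + P\right) \left(6 + y\right)$ ($m{\left(y,P \right)} = \left(y + 6\right) \left(P - 5\right) = \left(6 + y\right) \left(-5 + P\right) = \left(-5 + P\right) \left(6 + y\right)$)
$\left(3 - 13\right) m{\left(G,-1 \right)} = \left(3 - 13\right) \left(-30 - -30 + 6 \left(-1\right) - -6\right) = - 10 \left(-30 + 30 - 6 + 6\right) = \left(-10\right) 0 = 0$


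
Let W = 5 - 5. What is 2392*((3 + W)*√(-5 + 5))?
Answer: 0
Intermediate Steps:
W = 0
2392*((3 + W)*√(-5 + 5)) = 2392*((3 + 0)*√(-5 + 5)) = 2392*(3*√0) = 2392*(3*0) = 2392*0 = 0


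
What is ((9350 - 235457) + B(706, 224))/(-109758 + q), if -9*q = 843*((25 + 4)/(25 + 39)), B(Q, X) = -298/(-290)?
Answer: 6294790272/3056844325 ≈ 2.0592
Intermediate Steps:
B(Q, X) = 149/145 (B(Q, X) = -298*(-1/290) = 149/145)
q = -8149/192 (q = -281*(25 + 4)/(25 + 39)/3 = -281*29/64/3 = -281*29*(1/64)/3 = -281*29/(3*64) = -⅑*24447/64 = -8149/192 ≈ -42.443)
((9350 - 235457) + B(706, 224))/(-109758 + q) = ((9350 - 235457) + 149/145)/(-109758 - 8149/192) = (-226107 + 149/145)/(-21081685/192) = -32785366/145*(-192/21081685) = 6294790272/3056844325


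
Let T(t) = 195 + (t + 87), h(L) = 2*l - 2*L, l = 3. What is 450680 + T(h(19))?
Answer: 450930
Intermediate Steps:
h(L) = 6 - 2*L (h(L) = 2*3 - 2*L = 6 - 2*L)
T(t) = 282 + t (T(t) = 195 + (87 + t) = 282 + t)
450680 + T(h(19)) = 450680 + (282 + (6 - 2*19)) = 450680 + (282 + (6 - 38)) = 450680 + (282 - 32) = 450680 + 250 = 450930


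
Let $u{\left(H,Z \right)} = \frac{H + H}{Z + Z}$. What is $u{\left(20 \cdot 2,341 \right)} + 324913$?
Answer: $\frac{110795373}{341} \approx 3.2491 \cdot 10^{5}$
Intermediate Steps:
$u{\left(H,Z \right)} = \frac{H}{Z}$ ($u{\left(H,Z \right)} = \frac{2 H}{2 Z} = 2 H \frac{1}{2 Z} = \frac{H}{Z}$)
$u{\left(20 \cdot 2,341 \right)} + 324913 = \frac{20 \cdot 2}{341} + 324913 = 40 \cdot \frac{1}{341} + 324913 = \frac{40}{341} + 324913 = \frac{110795373}{341}$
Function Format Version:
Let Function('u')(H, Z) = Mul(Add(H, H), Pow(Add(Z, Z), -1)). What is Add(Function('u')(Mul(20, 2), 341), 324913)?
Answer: Rational(110795373, 341) ≈ 3.2491e+5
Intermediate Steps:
Function('u')(H, Z) = Mul(H, Pow(Z, -1)) (Function('u')(H, Z) = Mul(Mul(2, H), Pow(Mul(2, Z), -1)) = Mul(Mul(2, H), Mul(Rational(1, 2), Pow(Z, -1))) = Mul(H, Pow(Z, -1)))
Add(Function('u')(Mul(20, 2), 341), 324913) = Add(Mul(Mul(20, 2), Pow(341, -1)), 324913) = Add(Mul(40, Rational(1, 341)), 324913) = Add(Rational(40, 341), 324913) = Rational(110795373, 341)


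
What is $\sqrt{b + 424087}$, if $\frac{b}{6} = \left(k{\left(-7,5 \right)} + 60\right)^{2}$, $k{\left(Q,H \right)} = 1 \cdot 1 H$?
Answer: $\sqrt{449437} \approx 670.4$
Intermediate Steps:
$k{\left(Q,H \right)} = H$ ($k{\left(Q,H \right)} = 1 H = H$)
$b = 25350$ ($b = 6 \left(5 + 60\right)^{2} = 6 \cdot 65^{2} = 6 \cdot 4225 = 25350$)
$\sqrt{b + 424087} = \sqrt{25350 + 424087} = \sqrt{449437}$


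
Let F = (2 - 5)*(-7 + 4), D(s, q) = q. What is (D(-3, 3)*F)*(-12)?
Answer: -324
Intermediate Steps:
F = 9 (F = -3*(-3) = 9)
(D(-3, 3)*F)*(-12) = (3*9)*(-12) = 27*(-12) = -324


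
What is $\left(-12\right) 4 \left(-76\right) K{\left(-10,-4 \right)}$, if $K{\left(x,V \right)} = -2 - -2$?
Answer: $0$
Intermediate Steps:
$K{\left(x,V \right)} = 0$ ($K{\left(x,V \right)} = -2 + 2 = 0$)
$\left(-12\right) 4 \left(-76\right) K{\left(-10,-4 \right)} = \left(-12\right) 4 \left(-76\right) 0 = \left(-48\right) \left(-76\right) 0 = 3648 \cdot 0 = 0$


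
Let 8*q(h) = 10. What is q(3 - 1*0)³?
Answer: 125/64 ≈ 1.9531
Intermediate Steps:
q(h) = 5/4 (q(h) = (⅛)*10 = 5/4)
q(3 - 1*0)³ = (5/4)³ = 125/64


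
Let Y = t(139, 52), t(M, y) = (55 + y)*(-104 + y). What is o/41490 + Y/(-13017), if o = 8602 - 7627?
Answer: 5412043/12001674 ≈ 0.45094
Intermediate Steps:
o = 975
t(M, y) = (-104 + y)*(55 + y)
Y = -5564 (Y = -5720 + 52**2 - 49*52 = -5720 + 2704 - 2548 = -5564)
o/41490 + Y/(-13017) = 975/41490 - 5564/(-13017) = 975*(1/41490) - 5564*(-1/13017) = 65/2766 + 5564/13017 = 5412043/12001674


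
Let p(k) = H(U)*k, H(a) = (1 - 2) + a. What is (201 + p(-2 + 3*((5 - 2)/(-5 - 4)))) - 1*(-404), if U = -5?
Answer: 623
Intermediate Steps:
H(a) = -1 + a
p(k) = -6*k (p(k) = (-1 - 5)*k = -6*k)
(201 + p(-2 + 3*((5 - 2)/(-5 - 4)))) - 1*(-404) = (201 - 6*(-2 + 3*((5 - 2)/(-5 - 4)))) - 1*(-404) = (201 - 6*(-2 + 3*(3/(-9)))) + 404 = (201 - 6*(-2 + 3*(3*(-⅑)))) + 404 = (201 - 6*(-2 + 3*(-⅓))) + 404 = (201 - 6*(-2 - 1)) + 404 = (201 - 6*(-3)) + 404 = (201 + 18) + 404 = 219 + 404 = 623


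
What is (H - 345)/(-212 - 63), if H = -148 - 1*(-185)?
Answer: 28/25 ≈ 1.1200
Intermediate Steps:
H = 37 (H = -148 + 185 = 37)
(H - 345)/(-212 - 63) = (37 - 345)/(-212 - 63) = -308/(-275) = -308*(-1/275) = 28/25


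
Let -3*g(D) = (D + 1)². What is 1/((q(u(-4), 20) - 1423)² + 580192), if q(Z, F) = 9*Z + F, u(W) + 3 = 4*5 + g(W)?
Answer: 1/2210921 ≈ 4.5230e-7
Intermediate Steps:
g(D) = -(1 + D)²/3 (g(D) = -(D + 1)²/3 = -(1 + D)²/3)
u(W) = 17 - (1 + W)²/3 (u(W) = -3 + (4*5 - (1 + W)²/3) = -3 + (20 - (1 + W)²/3) = 17 - (1 + W)²/3)
q(Z, F) = F + 9*Z
1/((q(u(-4), 20) - 1423)² + 580192) = 1/(((20 + 9*(17 - (1 - 4)²/3)) - 1423)² + 580192) = 1/(((20 + 9*(17 - ⅓*(-3)²)) - 1423)² + 580192) = 1/(((20 + 9*(17 - ⅓*9)) - 1423)² + 580192) = 1/(((20 + 9*(17 - 3)) - 1423)² + 580192) = 1/(((20 + 9*14) - 1423)² + 580192) = 1/(((20 + 126) - 1423)² + 580192) = 1/((146 - 1423)² + 580192) = 1/((-1277)² + 580192) = 1/(1630729 + 580192) = 1/2210921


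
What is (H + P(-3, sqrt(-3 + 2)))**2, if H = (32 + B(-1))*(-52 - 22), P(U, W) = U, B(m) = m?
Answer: 5276209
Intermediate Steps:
H = -2294 (H = (32 - 1)*(-52 - 22) = 31*(-74) = -2294)
(H + P(-3, sqrt(-3 + 2)))**2 = (-2294 - 3)**2 = (-2297)**2 = 5276209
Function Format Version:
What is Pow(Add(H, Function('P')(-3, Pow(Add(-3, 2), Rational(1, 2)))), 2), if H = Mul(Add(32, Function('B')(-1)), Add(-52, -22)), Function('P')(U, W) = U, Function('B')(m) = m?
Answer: 5276209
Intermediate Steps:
H = -2294 (H = Mul(Add(32, -1), Add(-52, -22)) = Mul(31, -74) = -2294)
Pow(Add(H, Function('P')(-3, Pow(Add(-3, 2), Rational(1, 2)))), 2) = Pow(Add(-2294, -3), 2) = Pow(-2297, 2) = 5276209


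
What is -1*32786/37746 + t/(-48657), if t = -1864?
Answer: -254151643/306101187 ≈ -0.83029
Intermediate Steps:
-1*32786/37746 + t/(-48657) = -1*32786/37746 - 1864/(-48657) = -32786*1/37746 - 1864*(-1/48657) = -16393/18873 + 1864/48657 = -254151643/306101187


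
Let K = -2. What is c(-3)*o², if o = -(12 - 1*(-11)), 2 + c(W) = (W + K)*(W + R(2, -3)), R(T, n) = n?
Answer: 14812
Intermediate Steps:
c(W) = -2 + (-3 + W)*(-2 + W) (c(W) = -2 + (W - 2)*(W - 3) = -2 + (-2 + W)*(-3 + W) = -2 + (-3 + W)*(-2 + W))
o = -23 (o = -(12 + 11) = -1*23 = -23)
c(-3)*o² = (4 + (-3)² - 5*(-3))*(-23)² = (4 + 9 + 15)*529 = 28*529 = 14812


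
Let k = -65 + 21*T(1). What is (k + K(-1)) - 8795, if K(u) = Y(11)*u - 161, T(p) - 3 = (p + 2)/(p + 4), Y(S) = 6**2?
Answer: -44907/5 ≈ -8981.4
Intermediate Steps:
Y(S) = 36
T(p) = 3 + (2 + p)/(4 + p) (T(p) = 3 + (p + 2)/(p + 4) = 3 + (2 + p)/(4 + p))
K(u) = -161 + 36*u (K(u) = 36*u - 161 = -161 + 36*u)
k = 53/5 (k = -65 + 21*(2*(7 + 2*1)/(4 + 1)) = -65 + 21*(2*(7 + 2)/5) = -65 + 21*(2*(1/5)*9) = -65 + 21*(18/5) = -65 + 378/5 = 53/5 ≈ 10.600)
(k + K(-1)) - 8795 = (53/5 + (-161 + 36*(-1))) - 8795 = (53/5 + (-161 - 36)) - 8795 = (53/5 - 197) - 8795 = -932/5 - 8795 = -44907/5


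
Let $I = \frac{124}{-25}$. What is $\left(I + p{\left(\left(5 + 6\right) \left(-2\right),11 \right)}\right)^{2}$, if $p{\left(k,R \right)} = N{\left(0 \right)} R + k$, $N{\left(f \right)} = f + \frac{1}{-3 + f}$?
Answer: $\frac{5276209}{5625} \approx 937.99$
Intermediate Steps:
$p{\left(k,R \right)} = k - \frac{R}{3}$ ($p{\left(k,R \right)} = \frac{1 + 0^{2} - 0}{-3 + 0} R + k = \frac{1 + 0 + 0}{-3} R + k = \left(- \frac{1}{3}\right) 1 R + k = - \frac{R}{3} + k = k - \frac{R}{3}$)
$I = - \frac{124}{25}$ ($I = 124 \left(- \frac{1}{25}\right) = - \frac{124}{25} \approx -4.96$)
$\left(I + p{\left(\left(5 + 6\right) \left(-2\right),11 \right)}\right)^{2} = \left(- \frac{124}{25} + \left(\left(5 + 6\right) \left(-2\right) - \frac{11}{3}\right)\right)^{2} = \left(- \frac{124}{25} + \left(11 \left(-2\right) - \frac{11}{3}\right)\right)^{2} = \left(- \frac{124}{25} - \frac{77}{3}\right)^{2} = \left(- \frac{2297}{75}\right)^{2} = \frac{5276209}{5625}$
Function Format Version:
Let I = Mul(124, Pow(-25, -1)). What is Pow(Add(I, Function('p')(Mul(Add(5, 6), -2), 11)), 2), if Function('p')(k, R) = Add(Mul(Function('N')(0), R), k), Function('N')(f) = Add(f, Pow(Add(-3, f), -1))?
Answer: Rational(5276209, 5625) ≈ 937.99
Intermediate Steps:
Function('p')(k, R) = Add(k, Mul(Rational(-1, 3), R)) (Function('p')(k, R) = Add(Mul(Mul(Pow(Add(-3, 0), -1), Add(1, Pow(0, 2), Mul(-3, 0))), R), k) = Add(Mul(Mul(Pow(-3, -1), Add(1, 0, 0)), R), k) = Add(Mul(Mul(Rational(-1, 3), 1), R), k) = Add(Mul(Rational(-1, 3), R), k) = Add(k, Mul(Rational(-1, 3), R)))
I = Rational(-124, 25) (I = Mul(124, Rational(-1, 25)) = Rational(-124, 25) ≈ -4.9600)
Pow(Add(I, Function('p')(Mul(Add(5, 6), -2), 11)), 2) = Pow(Add(Rational(-124, 25), Add(Mul(Add(5, 6), -2), Mul(Rational(-1, 3), 11))), 2) = Pow(Add(Rational(-124, 25), Add(Mul(11, -2), Rational(-11, 3))), 2) = Pow(Add(Rational(-124, 25), Add(-22, Rational(-11, 3))), 2) = Pow(Add(Rational(-124, 25), Rational(-77, 3)), 2) = Pow(Rational(-2297, 75), 2) = Rational(5276209, 5625)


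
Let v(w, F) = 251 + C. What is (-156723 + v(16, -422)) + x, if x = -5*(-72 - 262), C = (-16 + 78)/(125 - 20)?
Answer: -16254148/105 ≈ -1.5480e+5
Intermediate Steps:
C = 62/105 ≈ 0.59048
x = 1670 (x = -5*(-334) = 1670)
v(w, F) = 26417/105 (v(w, F) = 251 + 62/105 = 26417/105)
(-156723 + v(16, -422)) + x = (-156723 + 26417/105) + 1670 = -16429498/105 + 1670 = -16254148/105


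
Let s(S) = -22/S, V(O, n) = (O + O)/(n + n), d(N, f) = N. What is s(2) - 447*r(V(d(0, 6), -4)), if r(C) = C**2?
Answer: -11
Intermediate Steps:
V(O, n) = O/n (V(O, n) = (2*O)/((2*n)) = (2*O)*(1/(2*n)) = O/n)
s(2) - 447*r(V(d(0, 6), -4)) = -22/2 - 447*(0/(-4))**2 = -22*1/2 - 447*(0*(-1/4))**2 = -11 - 447*0**2 = -11 - 447*0 = -11 + 0 = -11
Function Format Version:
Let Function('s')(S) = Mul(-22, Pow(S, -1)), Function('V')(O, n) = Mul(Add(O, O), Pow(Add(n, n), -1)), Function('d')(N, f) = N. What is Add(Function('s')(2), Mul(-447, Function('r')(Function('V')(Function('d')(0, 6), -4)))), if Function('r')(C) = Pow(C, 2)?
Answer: -11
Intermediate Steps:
Function('V')(O, n) = Mul(O, Pow(n, -1)) (Function('V')(O, n) = Mul(Mul(2, O), Pow(Mul(2, n), -1)) = Mul(Mul(2, O), Mul(Rational(1, 2), Pow(n, -1))) = Mul(O, Pow(n, -1)))
Add(Function('s')(2), Mul(-447, Function('r')(Function('V')(Function('d')(0, 6), -4)))) = Add(Mul(-22, Pow(2, -1)), Mul(-447, Pow(Mul(0, Pow(-4, -1)), 2))) = Add(Mul(-22, Rational(1, 2)), Mul(-447, Pow(Mul(0, Rational(-1, 4)), 2))) = Add(-11, Mul(-447, Pow(0, 2))) = Add(-11, Mul(-447, 0)) = Add(-11, 0) = -11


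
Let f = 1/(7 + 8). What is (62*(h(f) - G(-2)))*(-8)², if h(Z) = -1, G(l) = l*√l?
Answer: -3968 + 7936*I*√2 ≈ -3968.0 + 11223.0*I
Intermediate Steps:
G(l) = l^(3/2)
f = 1/15 ≈ 0.066667
(62*(h(f) - G(-2)))*(-8)² = (62*(-1 - (-2)^(3/2)))*(-8)² = (62*(-1 - (-2)*I*√2))*64 = (62*(-1 + 2*I*√2))*64 = (-62 + 124*I*√2)*64 = -3968 + 7936*I*√2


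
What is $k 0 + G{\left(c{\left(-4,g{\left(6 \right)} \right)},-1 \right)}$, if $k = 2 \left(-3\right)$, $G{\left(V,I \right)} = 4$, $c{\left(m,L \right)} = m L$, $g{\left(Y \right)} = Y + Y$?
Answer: $4$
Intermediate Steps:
$g{\left(Y \right)} = 2 Y$
$c{\left(m,L \right)} = L m$
$k = -6$
$k 0 + G{\left(c{\left(-4,g{\left(6 \right)} \right)},-1 \right)} = \left(-6\right) 0 + 4 = 0 + 4 = 4$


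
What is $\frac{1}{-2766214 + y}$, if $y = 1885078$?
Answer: $- \frac{1}{881136} \approx -1.1349 \cdot 10^{-6}$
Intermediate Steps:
$\frac{1}{-2766214 + y} = \frac{1}{-2766214 + 1885078} = \frac{1}{-881136} = - \frac{1}{881136}$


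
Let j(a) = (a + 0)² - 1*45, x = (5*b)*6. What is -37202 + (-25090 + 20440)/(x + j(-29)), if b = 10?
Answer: -20389021/548 ≈ -37206.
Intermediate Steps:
x = 300 (x = (5*10)*6 = 50*6 = 300)
j(a) = -45 + a² (j(a) = a² - 45 = -45 + a²)
-37202 + (-25090 + 20440)/(x + j(-29)) = -37202 + (-25090 + 20440)/(300 + (-45 + (-29)²)) = -37202 - 4650/(300 + (-45 + 841)) = -37202 - 4650/(300 + 796) = -37202 - 4650/1096 = -37202 - 4650*1/1096 = -37202 - 2325/548 = -20389021/548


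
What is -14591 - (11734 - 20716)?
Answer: -5609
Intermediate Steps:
-14591 - (11734 - 20716) = -14591 - 1*(-8982) = -14591 + 8982 = -5609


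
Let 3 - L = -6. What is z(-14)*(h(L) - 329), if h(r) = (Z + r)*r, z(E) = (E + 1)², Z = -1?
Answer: -43433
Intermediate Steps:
L = 9 (L = 3 - 1*(-6) = 3 + 6 = 9)
z(E) = (1 + E)²
h(r) = r*(-1 + r) (h(r) = (-1 + r)*r = r*(-1 + r))
z(-14)*(h(L) - 329) = (1 - 14)²*(9*(-1 + 9) - 329) = (-13)²*(9*8 - 329) = 169*(72 - 329) = 169*(-257) = -43433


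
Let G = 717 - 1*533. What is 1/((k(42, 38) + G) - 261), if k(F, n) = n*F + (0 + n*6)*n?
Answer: 1/10183 ≈ 9.8203e-5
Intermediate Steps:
k(F, n) = 6*n² + F*n (k(F, n) = F*n + (0 + 6*n)*n = F*n + (6*n)*n = F*n + 6*n² = 6*n² + F*n)
G = 184 (G = 717 - 533 = 184)
1/((k(42, 38) + G) - 261) = 1/((38*(42 + 6*38) + 184) - 261) = 1/((38*(42 + 228) + 184) - 261) = 1/((38*270 + 184) - 261) = 1/((10260 + 184) - 261) = 1/(10444 - 261) = 1/10183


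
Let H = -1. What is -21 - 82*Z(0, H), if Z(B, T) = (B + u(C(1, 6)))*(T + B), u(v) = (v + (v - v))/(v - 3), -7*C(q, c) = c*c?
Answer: 585/19 ≈ 30.789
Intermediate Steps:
C(q, c) = -c²/7 (C(q, c) = -c*c/7 = -c²/7)
u(v) = v/(-3 + v) (u(v) = (v + 0)/(-3 + v) = v/(-3 + v))
Z(B, T) = (12/19 + B)*(B + T) (Z(B, T) = (B + (-⅐*6²)/(-3 - ⅐*6²))*(T + B) = (B + (-⅐*36)/(-3 - ⅐*36))*(B + T) = (B - 36/(7*(-3 - 36/7)))*(B + T) = (B - 36/(7*(-57/7)))*(B + T) = (B - 36/7*(-7/57))*(B + T) = (B + 12/19)*(B + T) = (12/19 + B)*(B + T))
-21 - 82*Z(0, H) = -21 - 82*(0² + (12/19)*0 + (12/19)*(-1) + 0*(-1)) = -21 - 82*(0 + 0 - 12/19 + 0) = -21 - 82*(-12/19) = -21 + 984/19 = 585/19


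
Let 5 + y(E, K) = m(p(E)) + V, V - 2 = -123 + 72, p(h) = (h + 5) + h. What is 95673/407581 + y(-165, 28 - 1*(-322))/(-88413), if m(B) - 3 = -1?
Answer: 652302397/2771958381 ≈ 0.23532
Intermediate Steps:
p(h) = 5 + 2*h (p(h) = (5 + h) + h = 5 + 2*h)
m(B) = 2 (m(B) = 3 - 1 = 2)
V = -49 (V = 2 + (-123 + 72) = 2 - 51 = -49)
y(E, K) = -52 (y(E, K) = -5 + (2 - 49) = -5 - 47 = -52)
95673/407581 + y(-165, 28 - 1*(-322))/(-88413) = 95673/407581 - 52/(-88413) = 95673*(1/407581) - 52*(-1/88413) = 95673/407581 + 4/6801 = 652302397/2771958381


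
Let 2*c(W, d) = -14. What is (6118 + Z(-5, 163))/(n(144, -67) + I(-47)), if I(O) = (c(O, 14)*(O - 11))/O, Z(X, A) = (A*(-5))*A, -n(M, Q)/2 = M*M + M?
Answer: 5956169/1963126 ≈ 3.0340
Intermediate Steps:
n(M, Q) = -2*M - 2*M**2 (n(M, Q) = -2*(M*M + M) = -2*(M**2 + M) = -2*(M + M**2) = -2*M - 2*M**2)
c(W, d) = -7 (c(W, d) = (1/2)*(-14) = -7)
Z(X, A) = -5*A**2 (Z(X, A) = (-5*A)*A = -5*A**2)
I(O) = (77 - 7*O)/O (I(O) = (-7*(O - 11))/O = (-7*(-11 + O))/O = (77 - 7*O)/O)
(6118 + Z(-5, 163))/(n(144, -67) + I(-47)) = (6118 - 5*163**2)/(-2*144*(1 + 144) + (-7 + 77/(-47))) = (6118 - 5*26569)/(-2*144*145 + (-7 + 77*(-1/47))) = (6118 - 132845)/(-41760 + (-7 - 77/47)) = -126727/(-41760 - 406/47) = -126727/(-1963126/47) = -126727*(-47/1963126) = 5956169/1963126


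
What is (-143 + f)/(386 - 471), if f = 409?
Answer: -266/85 ≈ -3.1294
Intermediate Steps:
(-143 + f)/(386 - 471) = (-143 + 409)/(386 - 471) = 266/(-85) = 266*(-1/85) = -266/85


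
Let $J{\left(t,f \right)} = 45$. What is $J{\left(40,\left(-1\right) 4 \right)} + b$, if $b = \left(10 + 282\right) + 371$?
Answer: $708$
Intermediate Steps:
$b = 663$ ($b = 292 + 371 = 663$)
$J{\left(40,\left(-1\right) 4 \right)} + b = 45 + 663 = 708$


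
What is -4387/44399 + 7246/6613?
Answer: 292703923/293610587 ≈ 0.99691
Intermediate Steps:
-4387/44399 + 7246/6613 = 292703923/293610587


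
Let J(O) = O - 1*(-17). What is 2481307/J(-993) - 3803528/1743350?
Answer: -2164749400889/850754800 ≈ -2544.5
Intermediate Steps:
J(O) = 17 + O (J(O) = O + 17 = 17 + O)
2481307/J(-993) - 3803528/1743350 = 2481307/(17 - 993) - 3803528/1743350 = 2481307/(-976) - 3803528*1/1743350 = 2481307*(-1/976) - 1901764/871675 = -2481307/976 - 1901764/871675 = -2164749400889/850754800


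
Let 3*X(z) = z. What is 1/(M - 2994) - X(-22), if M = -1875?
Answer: 35705/4869 ≈ 7.3331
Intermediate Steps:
X(z) = z/3
1/(M - 2994) - X(-22) = 1/(-1875 - 2994) - (-22)/3 = 1/(-4869) - 1*(-22/3) = -1/4869 + 22/3 = 35705/4869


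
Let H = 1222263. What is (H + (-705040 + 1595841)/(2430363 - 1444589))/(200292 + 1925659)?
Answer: 1204875977363/2095707221074 ≈ 0.57493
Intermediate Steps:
(H + (-705040 + 1595841)/(2430363 - 1444589))/(200292 + 1925659) = (1222263 + (-705040 + 1595841)/(2430363 - 1444589))/(200292 + 1925659) = (1222263 + 890801/985774)/2125951 = (1222263 + 890801*(1/985774))*(1/2125951) = (1222263 + 890801/985774)*(1/2125951) = (1204875977363/985774)*(1/2125951) = 1204875977363/2095707221074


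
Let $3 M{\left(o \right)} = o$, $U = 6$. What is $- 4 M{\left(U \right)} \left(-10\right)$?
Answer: $80$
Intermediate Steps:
$M{\left(o \right)} = \frac{o}{3}$
$- 4 M{\left(U \right)} \left(-10\right) = - 4 \cdot \frac{1}{3} \cdot 6 \left(-10\right) = \left(-4\right) 2 \left(-10\right) = \left(-8\right) \left(-10\right) = 80$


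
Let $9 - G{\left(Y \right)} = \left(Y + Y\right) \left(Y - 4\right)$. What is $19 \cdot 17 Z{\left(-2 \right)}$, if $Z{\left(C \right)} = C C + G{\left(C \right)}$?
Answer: $-3553$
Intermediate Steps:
$G{\left(Y \right)} = 9 - 2 Y \left(-4 + Y\right)$ ($G{\left(Y \right)} = 9 - \left(Y + Y\right) \left(Y - 4\right) = 9 - 2 Y \left(-4 + Y\right)$)
$Z{\left(C \right)} = 9 - C^{2} + 8 C$ ($Z{\left(C \right)} = C C + \left(9 - 2 C^{2} + 8 C\right) = C^{2} + \left(9 - 2 C^{2} + 8 C\right) = 9 - C^{2} + 8 C$)
$19 \cdot 17 Z{\left(-2 \right)} = 19 \cdot 17 \left(9 - \left(-2\right)^{2} + 8 \left(-2\right)\right) = 323 \left(9 - 4 - 16\right) = 323 \left(-11\right) = -3553$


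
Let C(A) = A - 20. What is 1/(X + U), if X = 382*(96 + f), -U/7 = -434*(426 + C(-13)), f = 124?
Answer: 1/1277974 ≈ 7.8249e-7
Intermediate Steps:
C(A) = -20 + A
U = 1193934 (U = -(-3038)*(426 + (-20 - 13)) = -(-3038)*(426 - 33) = -(-3038)*393 = -7*(-170562) = 1193934)
X = 84040 (X = 382*(96 + 124) = 382*220 = 84040)
1/(X + U) = 1/(84040 + 1193934) = 1/1277974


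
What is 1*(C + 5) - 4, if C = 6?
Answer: 7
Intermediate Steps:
1*(C + 5) - 4 = 1*(6 + 5) - 4 = 1*11 - 4 = 11 - 4 = 7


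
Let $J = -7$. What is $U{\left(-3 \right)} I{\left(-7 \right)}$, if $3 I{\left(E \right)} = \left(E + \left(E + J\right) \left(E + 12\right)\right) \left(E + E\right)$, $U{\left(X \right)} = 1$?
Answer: $\frac{1078}{3} \approx 359.33$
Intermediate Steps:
$I{\left(E \right)} = \frac{2 E \left(E + \left(-7 + E\right) \left(12 + E\right)\right)}{3}$ ($I{\left(E \right)} = \frac{\left(E + \left(E - 7\right) \left(E + 12\right)\right) \left(E + E\right)}{3} = \frac{\left(E + \left(-7 + E\right) \left(12 + E\right)\right) 2 E}{3} = \frac{2 E \left(E + \left(-7 + E\right) \left(12 + E\right)\right)}{3}$)
$U{\left(-3 \right)} I{\left(-7 \right)} = 1 \cdot \frac{2}{3} \left(-7\right) \left(-84 + \left(-7\right)^{2} + 6 \left(-7\right)\right) = 1 \cdot \frac{2}{3} \left(-7\right) \left(-84 + 49 - 42\right) = 1 \cdot \frac{2}{3} \left(-7\right) \left(-77\right) = 1 \cdot \frac{1078}{3} = \frac{1078}{3}$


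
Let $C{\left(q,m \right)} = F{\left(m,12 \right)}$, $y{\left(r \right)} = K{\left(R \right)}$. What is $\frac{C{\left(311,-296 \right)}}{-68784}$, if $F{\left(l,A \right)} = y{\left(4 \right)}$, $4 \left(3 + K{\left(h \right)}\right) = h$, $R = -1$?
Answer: $\frac{13}{275136} \approx 4.7249 \cdot 10^{-5}$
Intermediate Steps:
$K{\left(h \right)} = -3 + \frac{h}{4}$
$y{\left(r \right)} = - \frac{13}{4}$ ($y{\left(r \right)} = -3 + \frac{1}{4} \left(-1\right) = -3 - \frac{1}{4} = - \frac{13}{4}$)
$F{\left(l,A \right)} = - \frac{13}{4}$
$C{\left(q,m \right)} = - \frac{13}{4}$
$\frac{C{\left(311,-296 \right)}}{-68784} = - \frac{13}{4 \left(-68784\right)} = \left(- \frac{13}{4}\right) \left(- \frac{1}{68784}\right) = \frac{13}{275136}$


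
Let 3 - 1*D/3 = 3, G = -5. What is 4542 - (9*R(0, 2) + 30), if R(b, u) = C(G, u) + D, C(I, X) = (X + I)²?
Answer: 4431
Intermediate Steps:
D = 0 (D = 9 - 3*3 = 9 - 9 = 0)
C(I, X) = (I + X)²
R(b, u) = (-5 + u)² (R(b, u) = (-5 + u)² + 0 = (-5 + u)²)
4542 - (9*R(0, 2) + 30) = 4542 - (9*(-5 + 2)² + 30) = 4542 - (9*(-3)² + 30) = 4542 - (9*9 + 30) = 4542 - (81 + 30) = 4542 - 1*111 = 4542 - 111 = 4431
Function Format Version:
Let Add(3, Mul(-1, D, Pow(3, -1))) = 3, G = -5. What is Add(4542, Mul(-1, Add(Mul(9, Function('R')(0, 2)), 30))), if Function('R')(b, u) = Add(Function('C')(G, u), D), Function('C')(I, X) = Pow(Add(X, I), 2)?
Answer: 4431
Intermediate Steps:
D = 0 (D = Add(9, Mul(-3, 3)) = Add(9, -9) = 0)
Function('C')(I, X) = Pow(Add(I, X), 2)
Function('R')(b, u) = Pow(Add(-5, u), 2) (Function('R')(b, u) = Add(Pow(Add(-5, u), 2), 0) = Pow(Add(-5, u), 2))
Add(4542, Mul(-1, Add(Mul(9, Function('R')(0, 2)), 30))) = Add(4542, Mul(-1, Add(Mul(9, Pow(Add(-5, 2), 2)), 30))) = Add(4542, Mul(-1, Add(Mul(9, Pow(-3, 2)), 30))) = Add(4542, Mul(-1, Add(Mul(9, 9), 30))) = Add(4542, Mul(-1, Add(81, 30))) = Add(4542, Mul(-1, 111)) = Add(4542, -111) = 4431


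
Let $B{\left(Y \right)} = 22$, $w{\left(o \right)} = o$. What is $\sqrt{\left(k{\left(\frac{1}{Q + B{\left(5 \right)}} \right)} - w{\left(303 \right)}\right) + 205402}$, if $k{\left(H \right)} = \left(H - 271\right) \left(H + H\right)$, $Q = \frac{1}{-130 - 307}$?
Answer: $\frac{\sqrt{18950874716567}}{9613} \approx 452.85$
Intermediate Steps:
$Q = - \frac{1}{437}$ ($Q = \frac{1}{-437} = - \frac{1}{437} \approx -0.0022883$)
$k{\left(H \right)} = 2 H \left(-271 + H\right)$ ($k{\left(H \right)} = \left(-271 + H\right) 2 H = 2 H \left(-271 + H\right)$)
$\sqrt{\left(k{\left(\frac{1}{Q + B{\left(5 \right)}} \right)} - w{\left(303 \right)}\right) + 205402} = \sqrt{\left(\frac{2 \left(-271 + \frac{1}{- \frac{1}{437} + 22}\right)}{- \frac{1}{437} + 22} - 303\right) + 205402} = \sqrt{\left(\frac{2 \left(-271 + \frac{1}{\frac{9613}{437}}\right)}{\frac{9613}{437}} - 303\right) + 205402} = \sqrt{\left(2 \cdot \frac{437}{9613} \left(-271 + \frac{437}{9613}\right) - 303\right) + 205402} = \sqrt{\left(2 \cdot \frac{437}{9613} \left(- \frac{2604686}{9613}\right) - 303\right) + 205402} = \sqrt{\left(- \frac{2276495564}{92409769} - 303\right) + 205402} = \sqrt{- \frac{30276655571}{92409769} + 205402} = \sqrt{\frac{18950874716567}{92409769}} = \frac{\sqrt{18950874716567}}{9613}$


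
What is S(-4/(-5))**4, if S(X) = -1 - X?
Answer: 6561/625 ≈ 10.498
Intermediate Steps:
S(-4/(-5))**4 = (-1 - (-4)/(-5))**4 = (-1 - (-4)*(-1)/5)**4 = (-1 - 1*4/5)**4 = (-1 - 4/5)**4 = (-9/5)**4 = 6561/625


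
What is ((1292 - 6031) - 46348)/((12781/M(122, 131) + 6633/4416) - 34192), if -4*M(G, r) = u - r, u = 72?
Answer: 4436803776/2894121839 ≈ 1.5330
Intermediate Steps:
M(G, r) = -18 + r/4 (M(G, r) = -(72 - r)/4 = -18 + r/4)
((1292 - 6031) - 46348)/((12781/M(122, 131) + 6633/4416) - 34192) = ((1292 - 6031) - 46348)/((12781/(-18 + (¼)*131) + 6633/4416) - 34192) = (-4739 - 46348)/((12781/(-18 + 131/4) + 6633*(1/4416)) - 34192) = -51087/((12781/(59/4) + 2211/1472) - 34192) = -51087/((12781*(4/59) + 2211/1472) - 34192) = -51087/((51124/59 + 2211/1472) - 34192) = -51087/(75384977/86848 - 34192) = -51087/(-2894121839/86848) = -51087*(-86848/2894121839) = 4436803776/2894121839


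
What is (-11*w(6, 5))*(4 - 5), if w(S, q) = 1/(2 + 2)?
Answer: 11/4 ≈ 2.7500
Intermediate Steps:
w(S, q) = 1/4
(-11*w(6, 5))*(4 - 5) = (-11*1/4)*(4 - 5) = -11/4*(-1) = 11/4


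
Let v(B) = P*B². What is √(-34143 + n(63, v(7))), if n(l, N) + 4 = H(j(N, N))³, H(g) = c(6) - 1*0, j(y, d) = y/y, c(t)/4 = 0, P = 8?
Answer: I*√34147 ≈ 184.79*I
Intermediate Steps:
c(t) = 0 (c(t) = 4*0 = 0)
j(y, d) = 1
H(g) = 0 (H(g) = 0 - 1*0 = 0 + 0 = 0)
v(B) = 8*B²
n(l, N) = -4 (n(l, N) = -4 + 0³ = -4 + 0 = -4)
√(-34143 + n(63, v(7))) = √(-34143 - 4) = √(-34147) = I*√34147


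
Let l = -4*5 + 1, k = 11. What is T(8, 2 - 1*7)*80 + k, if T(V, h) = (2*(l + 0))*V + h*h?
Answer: -22309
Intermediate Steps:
l = -19 (l = -20 + 1 = -19)
T(V, h) = h**2 - 38*V (T(V, h) = (2*(-19 + 0))*V + h*h = (2*(-19))*V + h**2 = -38*V + h**2 = h**2 - 38*V)
T(8, 2 - 1*7)*80 + k = ((2 - 1*7)**2 - 38*8)*80 + 11 = ((2 - 7)**2 - 304)*80 + 11 = ((-5)**2 - 304)*80 + 11 = (25 - 304)*80 + 11 = -279*80 + 11 = -22320 + 11 = -22309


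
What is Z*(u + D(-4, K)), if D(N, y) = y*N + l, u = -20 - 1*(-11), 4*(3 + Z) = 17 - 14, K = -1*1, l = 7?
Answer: -9/2 ≈ -4.5000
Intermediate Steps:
K = -1
Z = -9/4 (Z = -3 + (17 - 14)/4 = -3 + (¼)*3 = -3 + ¾ = -9/4 ≈ -2.2500)
u = -9 (u = -20 + 11 = -9)
D(N, y) = 7 + N*y (D(N, y) = y*N + 7 = N*y + 7 = 7 + N*y)
Z*(u + D(-4, K)) = -9*(-9 + (7 - 4*(-1)))/4 = -9*(-9 + (7 + 4))/4 = -9*(-9 + 11)/4 = -9/4*2 = -9/2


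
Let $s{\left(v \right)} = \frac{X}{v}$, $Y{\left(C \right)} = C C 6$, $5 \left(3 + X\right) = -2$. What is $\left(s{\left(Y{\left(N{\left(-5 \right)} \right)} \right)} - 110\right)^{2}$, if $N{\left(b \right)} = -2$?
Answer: $\frac{174689089}{14400} \approx 12131.0$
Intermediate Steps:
$X = - \frac{17}{5}$ ($X = -3 + \frac{1}{5} \left(-2\right) = -3 - \frac{2}{5} = - \frac{17}{5} \approx -3.4$)
$Y{\left(C \right)} = 6 C^{2}$ ($Y{\left(C \right)} = C^{2} \cdot 6 = 6 C^{2}$)
$s{\left(v \right)} = - \frac{17}{5 v}$
$\left(s{\left(Y{\left(N{\left(-5 \right)} \right)} \right)} - 110\right)^{2} = \left(- \frac{17}{5 \cdot 6 \left(-2\right)^{2}} - 110\right)^{2} = \left(- \frac{17}{5 \cdot 6 \cdot 4} - 110\right)^{2} = \left(- \frac{17}{5 \cdot 24} - 110\right)^{2} = \left(\left(- \frac{17}{5}\right) \frac{1}{24} - 110\right)^{2} = \left(- \frac{17}{120} - 110\right)^{2} = \left(- \frac{13217}{120}\right)^{2} = \frac{174689089}{14400}$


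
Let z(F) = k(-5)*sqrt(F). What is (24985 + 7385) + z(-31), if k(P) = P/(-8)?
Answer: 32370 + 5*I*sqrt(31)/8 ≈ 32370.0 + 3.4799*I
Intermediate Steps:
k(P) = -P/8 (k(P) = P*(-1/8) = -P/8)
z(F) = 5*sqrt(F)/8 (z(F) = (-1/8*(-5))*sqrt(F) = 5*sqrt(F)/8)
(24985 + 7385) + z(-31) = (24985 + 7385) + 5*sqrt(-31)/8 = 32370 + 5*(I*sqrt(31))/8 = 32370 + 5*I*sqrt(31)/8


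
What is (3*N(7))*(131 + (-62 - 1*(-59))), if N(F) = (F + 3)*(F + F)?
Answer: 53760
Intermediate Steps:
N(F) = 2*F*(3 + F) (N(F) = (3 + F)*(2*F) = 2*F*(3 + F))
(3*N(7))*(131 + (-62 - 1*(-59))) = (3*(2*7*(3 + 7)))*(131 + (-62 - 1*(-59))) = (3*(2*7*10))*(131 + (-62 + 59)) = (3*140)*(131 - 3) = 420*128 = 53760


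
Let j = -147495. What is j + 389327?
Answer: 241832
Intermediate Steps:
j + 389327 = -147495 + 389327 = 241832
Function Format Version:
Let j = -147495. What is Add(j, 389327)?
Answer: 241832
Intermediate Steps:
Add(j, 389327) = Add(-147495, 389327) = 241832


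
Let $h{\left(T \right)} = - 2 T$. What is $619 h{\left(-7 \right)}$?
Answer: $8666$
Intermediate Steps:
$619 h{\left(-7 \right)} = 619 \left(\left(-2\right) \left(-7\right)\right) = 619 \cdot 14 = 8666$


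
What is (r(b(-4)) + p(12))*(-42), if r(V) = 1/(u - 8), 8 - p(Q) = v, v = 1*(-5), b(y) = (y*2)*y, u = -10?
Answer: -1631/3 ≈ -543.67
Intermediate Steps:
b(y) = 2*y**2 (b(y) = (2*y)*y = 2*y**2)
v = -5
p(Q) = 13 (p(Q) = 8 - 1*(-5) = 8 + 5 = 13)
r(V) = -1/18 (r(V) = 1/(-10 - 8) = 1/(-18) = -1/18)
(r(b(-4)) + p(12))*(-42) = (-1/18 + 13)*(-42) = (233/18)*(-42) = -1631/3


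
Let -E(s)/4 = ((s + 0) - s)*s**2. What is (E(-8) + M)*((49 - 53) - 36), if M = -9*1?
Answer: 360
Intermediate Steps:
E(s) = 0 (E(s) = -4*((s + 0) - s)*s**2 = -4*(s - s)*s**2 = -0*s**2 = -4*0 = 0)
M = -9
(E(-8) + M)*((49 - 53) - 36) = (0 - 9)*((49 - 53) - 36) = -9*(-4 - 36) = -9*(-40) = 360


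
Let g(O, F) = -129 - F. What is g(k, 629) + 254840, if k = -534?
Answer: 254082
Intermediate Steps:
g(k, 629) + 254840 = (-129 - 1*629) + 254840 = (-129 - 629) + 254840 = -758 + 254840 = 254082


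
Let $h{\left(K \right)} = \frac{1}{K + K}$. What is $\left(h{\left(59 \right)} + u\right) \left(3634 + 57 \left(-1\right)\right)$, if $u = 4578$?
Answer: $\frac{1932313285}{118} \approx 1.6376 \cdot 10^{7}$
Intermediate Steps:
$h{\left(K \right)} = \frac{1}{2 K}$
$\left(h{\left(59 \right)} + u\right) \left(3634 + 57 \left(-1\right)\right) = \left(\frac{1}{2 \cdot 59} + 4578\right) \left(3634 + 57 \left(-1\right)\right) = \left(\frac{1}{2} \cdot \frac{1}{59} + 4578\right) \left(3634 - 57\right) = \left(\frac{1}{118} + 4578\right) 3577 = \frac{540205}{118} \cdot 3577 = \frac{1932313285}{118}$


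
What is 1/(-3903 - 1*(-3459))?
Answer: -1/444 ≈ -0.0022523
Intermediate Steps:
1/(-3903 - 1*(-3459)) = 1/(-3903 + 3459) = 1/(-444) = -1/444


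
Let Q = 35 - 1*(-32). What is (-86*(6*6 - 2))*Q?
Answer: -195908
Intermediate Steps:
Q = 67 (Q = 35 + 32 = 67)
(-86*(6*6 - 2))*Q = -86*(6*6 - 2)*67 = -86*(36 - 2)*67 = -86*34*67 = -2924*67 = -195908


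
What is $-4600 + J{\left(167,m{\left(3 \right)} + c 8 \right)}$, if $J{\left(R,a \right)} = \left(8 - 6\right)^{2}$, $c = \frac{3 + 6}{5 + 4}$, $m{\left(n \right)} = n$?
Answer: $-4596$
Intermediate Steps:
$c = 1$ ($c = \frac{9}{9} = 9 \cdot \frac{1}{9} = 1$)
$J{\left(R,a \right)} = 4$ ($J{\left(R,a \right)} = 2^{2} = 4$)
$-4600 + J{\left(167,m{\left(3 \right)} + c 8 \right)} = -4600 + 4 = -4596$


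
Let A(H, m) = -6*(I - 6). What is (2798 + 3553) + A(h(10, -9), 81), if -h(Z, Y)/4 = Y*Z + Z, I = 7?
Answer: 6345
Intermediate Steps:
h(Z, Y) = -4*Z - 4*Y*Z (h(Z, Y) = -4*(Y*Z + Z) = -4*(Z + Y*Z) = -4*Z - 4*Y*Z)
A(H, m) = -6 (A(H, m) = -6*(7 - 6) = -6*1 = -6)
(2798 + 3553) + A(h(10, -9), 81) = (2798 + 3553) - 6 = 6351 - 6 = 6345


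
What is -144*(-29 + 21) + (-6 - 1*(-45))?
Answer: 1191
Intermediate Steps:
-144*(-29 + 21) + (-6 - 1*(-45)) = -144*(-8) + (-6 + 45) = 1152 + 39 = 1191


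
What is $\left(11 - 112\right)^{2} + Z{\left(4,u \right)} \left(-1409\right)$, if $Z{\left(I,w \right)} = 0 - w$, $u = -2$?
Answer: $7383$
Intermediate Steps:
$Z{\left(I,w \right)} = - w$
$\left(11 - 112\right)^{2} + Z{\left(4,u \right)} \left(-1409\right) = \left(11 - 112\right)^{2} + \left(-1\right) \left(-2\right) \left(-1409\right) = \left(-101\right)^{2} + 2 \left(-1409\right) = 10201 - 2818 = 7383$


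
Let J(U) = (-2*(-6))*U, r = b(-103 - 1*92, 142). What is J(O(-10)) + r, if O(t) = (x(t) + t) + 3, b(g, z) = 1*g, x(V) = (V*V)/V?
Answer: -399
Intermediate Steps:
x(V) = V (x(V) = V²/V = V)
b(g, z) = g
r = -195 (r = -103 - 1*92 = -103 - 92 = -195)
O(t) = 3 + 2*t (O(t) = (t + t) + 3 = 2*t + 3 = 3 + 2*t)
J(U) = 12*U
J(O(-10)) + r = 12*(3 + 2*(-10)) - 195 = 12*(3 - 20) - 195 = 12*(-17) - 195 = -204 - 195 = -399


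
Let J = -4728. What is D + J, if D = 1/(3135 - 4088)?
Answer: -4505785/953 ≈ -4728.0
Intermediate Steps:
D = -1/953 (D = 1/(-953) = -1/953 ≈ -0.0010493)
D + J = -1/953 - 4728 = -4505785/953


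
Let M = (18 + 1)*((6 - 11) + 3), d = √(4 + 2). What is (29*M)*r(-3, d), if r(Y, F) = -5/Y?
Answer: -5510/3 ≈ -1836.7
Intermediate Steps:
d = √6 ≈ 2.4495
M = -38 (M = 19*(-5 + 3) = 19*(-2) = -38)
(29*M)*r(-3, d) = (29*(-38))*(-5/(-3)) = -(-5510)*(-1)/3 = -1102*5/3 = -5510/3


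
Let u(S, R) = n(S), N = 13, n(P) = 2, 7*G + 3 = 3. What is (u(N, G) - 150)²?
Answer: 21904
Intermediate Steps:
G = 0 (G = -3/7 + (⅐)*3 = -3/7 + 3/7 = 0)
u(S, R) = 2
(u(N, G) - 150)² = (2 - 150)² = (-148)² = 21904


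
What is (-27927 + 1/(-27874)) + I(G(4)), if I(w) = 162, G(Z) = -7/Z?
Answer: -773921611/27874 ≈ -27765.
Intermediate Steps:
(-27927 + 1/(-27874)) + I(G(4)) = (-27927 + 1/(-27874)) + 162 = (-27927 - 1/27874) + 162 = -778437199/27874 + 162 = -773921611/27874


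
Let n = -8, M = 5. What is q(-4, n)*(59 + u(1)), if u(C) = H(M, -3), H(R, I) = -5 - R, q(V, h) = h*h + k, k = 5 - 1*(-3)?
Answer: 3528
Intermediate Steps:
k = 8 (k = 5 + 3 = 8)
q(V, h) = 8 + h² (q(V, h) = h*h + 8 = h² + 8 = 8 + h²)
u(C) = -10 (u(C) = -5 - 1*5 = -5 - 5 = -10)
q(-4, n)*(59 + u(1)) = (8 + (-8)²)*(59 - 10) = (8 + 64)*49 = 72*49 = 3528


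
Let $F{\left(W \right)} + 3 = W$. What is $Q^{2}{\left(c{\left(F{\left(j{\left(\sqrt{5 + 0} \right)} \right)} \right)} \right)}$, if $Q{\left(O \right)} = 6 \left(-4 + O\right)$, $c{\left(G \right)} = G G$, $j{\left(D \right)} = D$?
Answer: $10080 - 4320 \sqrt{5} \approx 420.19$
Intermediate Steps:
$F{\left(W \right)} = -3 + W$
$c{\left(G \right)} = G^{2}$
$Q{\left(O \right)} = -24 + 6 O$
$Q^{2}{\left(c{\left(F{\left(j{\left(\sqrt{5 + 0} \right)} \right)} \right)} \right)} = \left(-24 + 6 \left(-3 + \sqrt{5 + 0}\right)^{2}\right)^{2} = \left(-24 + 6 \left(-3 + \sqrt{5}\right)^{2}\right)^{2}$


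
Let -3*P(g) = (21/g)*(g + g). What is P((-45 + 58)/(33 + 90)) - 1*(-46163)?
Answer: 46149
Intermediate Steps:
P(g) = -14 (P(g) = -21/g*(g + g)/3 = -21/g*2*g/3 = -1/3*42 = -14)
P((-45 + 58)/(33 + 90)) - 1*(-46163) = -14 - 1*(-46163) = -14 + 46163 = 46149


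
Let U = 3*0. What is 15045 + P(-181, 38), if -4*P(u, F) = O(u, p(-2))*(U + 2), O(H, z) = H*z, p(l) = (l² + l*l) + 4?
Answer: 16131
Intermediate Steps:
p(l) = 4 + 2*l² (p(l) = (l² + l²) + 4 = 2*l² + 4 = 4 + 2*l²)
U = 0
P(u, F) = -6*u (P(u, F) = -u*(4 + 2*(-2)²)*(0 + 2)/4 = -u*(4 + 2*4)*2/4 = -u*(4 + 8)*2/4 = -u*12*2/4 = -12*u*2/4 = -6*u)
15045 + P(-181, 38) = 15045 - 6*(-181) = 15045 + 1086 = 16131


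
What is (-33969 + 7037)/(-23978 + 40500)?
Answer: -13466/8261 ≈ -1.6301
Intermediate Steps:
(-33969 + 7037)/(-23978 + 40500) = -26932/16522 = -26932*1/16522 = -13466/8261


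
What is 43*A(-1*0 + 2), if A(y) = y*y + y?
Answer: 258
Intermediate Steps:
A(y) = y + y**2 (A(y) = y**2 + y = y + y**2)
43*A(-1*0 + 2) = 43*((-1*0 + 2)*(1 + (-1*0 + 2))) = 43*((0 + 2)*(1 + (0 + 2))) = 43*(2*(1 + 2)) = 43*(2*3) = 43*6 = 258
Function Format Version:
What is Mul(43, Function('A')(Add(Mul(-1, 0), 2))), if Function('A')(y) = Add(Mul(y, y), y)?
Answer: 258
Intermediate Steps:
Function('A')(y) = Add(y, Pow(y, 2)) (Function('A')(y) = Add(Pow(y, 2), y) = Add(y, Pow(y, 2)))
Mul(43, Function('A')(Add(Mul(-1, 0), 2))) = Mul(43, Mul(Add(Mul(-1, 0), 2), Add(1, Add(Mul(-1, 0), 2)))) = Mul(43, Mul(Add(0, 2), Add(1, Add(0, 2)))) = Mul(43, Mul(2, Add(1, 2))) = Mul(43, Mul(2, 3)) = Mul(43, 6) = 258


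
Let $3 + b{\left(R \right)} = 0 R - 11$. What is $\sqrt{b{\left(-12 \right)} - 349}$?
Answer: $11 i \sqrt{3} \approx 19.053 i$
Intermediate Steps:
$b{\left(R \right)} = -14$ ($b{\left(R \right)} = -3 - \left(11 + 0 R\right) = -3 + \left(0 - 11\right) = -3 - 11 = -14$)
$\sqrt{b{\left(-12 \right)} - 349} = \sqrt{-14 - 349} = \sqrt{-363} = 11 i \sqrt{3}$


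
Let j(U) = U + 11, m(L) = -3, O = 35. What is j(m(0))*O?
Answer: 280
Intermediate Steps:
j(U) = 11 + U
j(m(0))*O = (11 - 3)*35 = 8*35 = 280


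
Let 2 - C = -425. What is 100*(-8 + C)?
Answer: 41900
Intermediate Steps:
C = 427 (C = 2 - 1*(-425) = 2 + 425 = 427)
100*(-8 + C) = 100*(-8 + 427) = 100*419 = 41900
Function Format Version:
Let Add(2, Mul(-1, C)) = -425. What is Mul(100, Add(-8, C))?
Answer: 41900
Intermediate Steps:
C = 427 (C = Add(2, Mul(-1, -425)) = Add(2, 425) = 427)
Mul(100, Add(-8, C)) = Mul(100, Add(-8, 427)) = Mul(100, 419) = 41900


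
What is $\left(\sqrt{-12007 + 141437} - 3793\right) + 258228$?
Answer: $254435 + 43 \sqrt{70} \approx 2.5479 \cdot 10^{5}$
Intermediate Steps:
$\left(\sqrt{-12007 + 141437} - 3793\right) + 258228 = \left(\sqrt{129430} - 3793\right) + 258228 = \left(43 \sqrt{70} - 3793\right) + 258228 = \left(-3793 + 43 \sqrt{70}\right) + 258228 = 254435 + 43 \sqrt{70}$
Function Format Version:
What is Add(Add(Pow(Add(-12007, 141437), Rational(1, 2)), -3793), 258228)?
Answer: Add(254435, Mul(43, Pow(70, Rational(1, 2)))) ≈ 2.5479e+5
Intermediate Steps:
Add(Add(Pow(Add(-12007, 141437), Rational(1, 2)), -3793), 258228) = Add(Add(Pow(129430, Rational(1, 2)), -3793), 258228) = Add(Add(Mul(43, Pow(70, Rational(1, 2))), -3793), 258228) = Add(Add(-3793, Mul(43, Pow(70, Rational(1, 2)))), 258228) = Add(254435, Mul(43, Pow(70, Rational(1, 2))))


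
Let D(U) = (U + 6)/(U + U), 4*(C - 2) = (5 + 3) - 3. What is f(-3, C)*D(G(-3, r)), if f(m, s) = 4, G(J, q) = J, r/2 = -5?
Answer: -2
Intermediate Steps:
r = -10 (r = 2*(-5) = -10)
C = 13/4 (C = 2 + ((5 + 3) - 3)/4 = 2 + (8 - 3)/4 = 2 + (¼)*5 = 2 + 5/4 = 13/4 ≈ 3.2500)
D(U) = (6 + U)/(2*U) (D(U) = (6 + U)/((2*U)) = (6 + U)*(1/(2*U)) = (6 + U)/(2*U))
f(-3, C)*D(G(-3, r)) = 4*((½)*(6 - 3)/(-3)) = 4*((½)*(-⅓)*3) = 4*(-½) = -2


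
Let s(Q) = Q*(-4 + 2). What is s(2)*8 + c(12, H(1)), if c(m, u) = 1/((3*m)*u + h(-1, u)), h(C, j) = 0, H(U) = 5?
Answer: -5759/180 ≈ -31.994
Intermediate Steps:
c(m, u) = 1/(3*m*u) (c(m, u) = 1/((3*m)*u + 0) = 1/(3*m*u + 0) = 1/(3*m*u))
s(Q) = -2*Q (s(Q) = Q*(-2) = -2*Q)
s(2)*8 + c(12, H(1)) = -2*2*8 + (⅓)/(12*5) = -4*8 + (⅓)*(1/12)*(⅕) = -32 + 1/180 = -5759/180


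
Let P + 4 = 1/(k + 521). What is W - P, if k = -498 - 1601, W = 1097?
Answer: 1737379/1578 ≈ 1101.0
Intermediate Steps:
k = -2099
P = -6313/1578 (P = -4 + 1/(-2099 + 521) = -4 + 1/(-1578) = -4 - 1/1578 = -6313/1578 ≈ -4.0006)
W - P = 1097 - 1*(-6313/1578) = 1097 + 6313/1578 = 1737379/1578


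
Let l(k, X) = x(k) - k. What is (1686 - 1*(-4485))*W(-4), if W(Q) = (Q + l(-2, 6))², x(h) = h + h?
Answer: 222156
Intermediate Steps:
x(h) = 2*h
l(k, X) = k (l(k, X) = 2*k - k = k)
W(Q) = (-2 + Q)² (W(Q) = (Q - 2)² = (-2 + Q)²)
(1686 - 1*(-4485))*W(-4) = (1686 - 1*(-4485))*(-2 - 4)² = (1686 + 4485)*(-6)² = 6171*36 = 222156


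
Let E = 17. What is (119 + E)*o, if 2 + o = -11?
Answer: -1768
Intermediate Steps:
o = -13 (o = -2 - 11 = -13)
(119 + E)*o = (119 + 17)*(-13) = 136*(-13) = -1768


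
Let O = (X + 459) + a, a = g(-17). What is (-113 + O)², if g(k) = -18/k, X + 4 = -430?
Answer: 2184484/289 ≈ 7558.8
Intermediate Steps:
X = -434 (X = -4 - 430 = -434)
a = 18/17 (a = -18/(-17) = -18*(-1/17) = 18/17 ≈ 1.0588)
O = 443/17 (O = (-434 + 459) + 18/17 = 25 + 18/17 = 443/17 ≈ 26.059)
(-113 + O)² = (-113 + 443/17)² = (-1478/17)² = 2184484/289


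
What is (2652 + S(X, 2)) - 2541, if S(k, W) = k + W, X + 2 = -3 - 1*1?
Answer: 107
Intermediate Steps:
X = -6 (X = -2 + (-3 - 1*1) = -2 + (-3 - 1) = -2 - 4 = -6)
S(k, W) = W + k
(2652 + S(X, 2)) - 2541 = (2652 + (2 - 6)) - 2541 = (2652 - 4) - 2541 = 2648 - 2541 = 107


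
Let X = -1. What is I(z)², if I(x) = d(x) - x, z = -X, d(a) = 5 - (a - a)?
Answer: 16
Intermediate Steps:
d(a) = 5 (d(a) = 5 - 1*0 = 5 + 0 = 5)
z = 1 (z = -1*(-1) = 1)
I(x) = 5 - x
I(z)² = (5 - 1*1)² = (5 - 1)² = 4² = 16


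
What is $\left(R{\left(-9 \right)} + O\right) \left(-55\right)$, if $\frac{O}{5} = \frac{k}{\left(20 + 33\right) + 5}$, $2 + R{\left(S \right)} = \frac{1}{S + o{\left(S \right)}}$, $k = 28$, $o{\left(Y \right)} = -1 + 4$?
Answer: $- \frac{2365}{174} \approx -13.592$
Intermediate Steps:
$o{\left(Y \right)} = 3$
$R{\left(S \right)} = -2 + \frac{1}{3 + S}$ ($R{\left(S \right)} = -2 + \frac{1}{S + 3} = -2 + \frac{1}{3 + S}$)
$O = \frac{70}{29}$ ($O = 5 \frac{28}{\left(20 + 33\right) + 5} = 5 \frac{28}{53 + 5} = 5 \cdot \frac{28}{58} = 5 \cdot 28 \cdot \frac{1}{58} = 5 \cdot \frac{14}{29} = \frac{70}{29} \approx 2.4138$)
$\left(R{\left(-9 \right)} + O\right) \left(-55\right) = \left(\frac{-5 - -18}{3 - 9} + \frac{70}{29}\right) \left(-55\right) = \left(\frac{-5 + 18}{-6} + \frac{70}{29}\right) \left(-55\right) = \left(\left(- \frac{1}{6}\right) 13 + \frac{70}{29}\right) \left(-55\right) = \left(- \frac{13}{6} + \frac{70}{29}\right) \left(-55\right) = \frac{43}{174} \left(-55\right) = - \frac{2365}{174}$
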